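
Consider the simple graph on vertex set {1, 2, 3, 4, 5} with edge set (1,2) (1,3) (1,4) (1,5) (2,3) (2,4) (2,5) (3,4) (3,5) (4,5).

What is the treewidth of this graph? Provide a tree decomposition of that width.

Treewidth 4.
Bags: B1 = {1, 2, 3, 4, 5}
Tree: (single bag)

A single bag containing all 5 vertices is trivially a valid decomposition of width 4. On the other hand G contains the 5-clique {1, 2, 3, 4, 5}. A clique must lie in a single bag of any decomposition, so no decomposition can have width below 4. Combining the bounds, tw(G) = 4.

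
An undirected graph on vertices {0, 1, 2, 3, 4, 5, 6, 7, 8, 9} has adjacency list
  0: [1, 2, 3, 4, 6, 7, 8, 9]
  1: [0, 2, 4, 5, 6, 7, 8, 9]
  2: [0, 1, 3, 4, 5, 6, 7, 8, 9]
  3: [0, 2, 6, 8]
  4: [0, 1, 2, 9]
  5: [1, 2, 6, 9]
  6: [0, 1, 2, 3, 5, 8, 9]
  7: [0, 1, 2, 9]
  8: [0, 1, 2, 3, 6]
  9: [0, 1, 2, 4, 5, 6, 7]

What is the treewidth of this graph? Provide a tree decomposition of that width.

Treewidth 4.
Bags: B1 = {1, 2, 5, 6, 9}  B2 = {0, 1, 2, 6, 9}  B3 = {0, 1, 2, 6, 8}  B4 = {0, 1, 2, 7, 9}  B5 = {0, 2, 3, 6, 8}  B6 = {0, 1, 2, 4, 9}
Tree: B1–B2, B2–B3, B2–B4, B3–B5, B2–B6

Every bag has size at most 5, so the width is 5 − 1 = 4 and tw(G) ≤ 4. Conversely, {0, 1, 2, 6, 8} is a clique of size 5, and the vertices of any clique must share a bag in every tree decomposition; so some bag has ≥ 5 vertices and tw(G) ≥ 4. The upper and lower bounds meet at 4, so that is the treewidth.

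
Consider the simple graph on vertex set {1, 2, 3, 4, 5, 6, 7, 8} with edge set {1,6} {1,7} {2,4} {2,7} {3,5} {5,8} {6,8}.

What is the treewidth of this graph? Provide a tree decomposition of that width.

Each bag holds 2 vertices, so the decomposition has width 1, which upper-bounds the treewidth. Any graph with an edge has treewidth ≥ 1, and G has the edge 4–2. Therefore the treewidth is 1.

Treewidth 1.
Bags: B1 = {2, 4}  B2 = {2, 7}  B3 = {1, 7}  B4 = {1, 6}  B5 = {6, 8}  B6 = {5, 8}  B7 = {3, 5}
Tree: B1–B2, B2–B3, B3–B4, B4–B5, B5–B6, B6–B7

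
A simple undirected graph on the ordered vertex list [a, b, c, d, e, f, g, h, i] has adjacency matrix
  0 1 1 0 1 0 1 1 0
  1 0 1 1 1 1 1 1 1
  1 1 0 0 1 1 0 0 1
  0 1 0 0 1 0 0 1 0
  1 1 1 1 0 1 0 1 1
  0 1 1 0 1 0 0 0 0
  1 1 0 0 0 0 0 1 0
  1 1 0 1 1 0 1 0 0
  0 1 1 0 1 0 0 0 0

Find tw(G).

3

A width-3 tree decomposition is:
Bags: B1 = {a, b, c, e}  B2 = {b, c, e, f}  B3 = {b, c, e, i}  B4 = {a, b, e, h}  B5 = {b, d, e, h}  B6 = {a, b, g, h}
Tree: B1–B2, B1–B3, B1–B4, B4–B5, B4–B6
Each bag holds 4 vertices, so the decomposition has width 3, which upper-bounds the treewidth. On the other hand G contains the 4-clique {a, b, g, h}. A clique must lie in a single bag of any decomposition, so no decomposition can have width below 3. Therefore the treewidth is 3.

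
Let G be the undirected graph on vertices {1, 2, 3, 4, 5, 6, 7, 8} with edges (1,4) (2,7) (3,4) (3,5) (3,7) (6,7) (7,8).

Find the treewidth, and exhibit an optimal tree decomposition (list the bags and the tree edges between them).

Treewidth 1.
Bags: B1 = {2, 7}  B2 = {3, 7}  B3 = {3, 5}  B4 = {3, 4}  B5 = {7, 8}  B6 = {6, 7}  B7 = {1, 4}
Tree: B1–B2, B2–B3, B2–B4, B2–B5, B2–B6, B4–B7

The largest bag has 2 vertices, giving width 1; this decomposition certifies tw(G) ≤ 1. G has an edge, so its treewidth is at least 1. Therefore the treewidth is 1.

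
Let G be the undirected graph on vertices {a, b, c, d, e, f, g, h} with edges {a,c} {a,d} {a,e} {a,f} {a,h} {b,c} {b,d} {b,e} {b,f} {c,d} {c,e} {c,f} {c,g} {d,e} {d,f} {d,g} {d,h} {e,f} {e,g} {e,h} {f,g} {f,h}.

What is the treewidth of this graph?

A width-4 tree decomposition is:
Bags: B1 = {a, c, d, e, f}  B2 = {a, d, e, f, h}  B3 = {b, c, d, e, f}  B4 = {c, d, e, f, g}
Tree: B1–B2, B1–B3, B1–B4
The largest bag has 5 vertices, giving width 4; this decomposition certifies tw(G) ≤ 4. For the lower bound, the 5 vertices {a, d, e, f, h} are pairwise adjacent, and any tree decomposition puts a clique entirely inside one bag — forcing width ≥ 4. Combining the bounds, tw(G) = 4.

4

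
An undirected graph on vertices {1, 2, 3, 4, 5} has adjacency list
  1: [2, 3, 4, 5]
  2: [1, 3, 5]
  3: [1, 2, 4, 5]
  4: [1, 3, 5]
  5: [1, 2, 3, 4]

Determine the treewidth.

A width-3 tree decomposition is:
Bags: B1 = {1, 2, 3, 5}  B2 = {1, 3, 4, 5}
Tree: B1–B2
Each bag holds 4 vertices, so the decomposition has width 3, which upper-bounds the treewidth. For the lower bound, the 4 vertices {1, 2, 3, 5} are pairwise adjacent, and any tree decomposition puts a clique entirely inside one bag — forcing width ≥ 3. Combining the bounds, tw(G) = 3.

3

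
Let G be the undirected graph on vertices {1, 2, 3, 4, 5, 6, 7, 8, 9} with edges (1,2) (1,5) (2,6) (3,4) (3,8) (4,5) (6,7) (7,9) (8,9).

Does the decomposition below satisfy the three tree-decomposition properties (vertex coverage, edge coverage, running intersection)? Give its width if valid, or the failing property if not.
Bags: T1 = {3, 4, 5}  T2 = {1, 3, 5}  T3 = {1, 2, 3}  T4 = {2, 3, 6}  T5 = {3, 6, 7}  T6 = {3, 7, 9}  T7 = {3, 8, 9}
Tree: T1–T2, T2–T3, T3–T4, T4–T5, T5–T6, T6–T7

Yes; width 2.

Vertex coverage: the bags together contain {1, 2, 3, 4, 5, 6, 7, 8, 9}, the full vertex set. Edge coverage: each edge of G has both endpoints in at least one bag. Running intersection: for every vertex, the bags containing it form a connected subtree. All three properties hold, so this is a valid tree decomposition of width max|bag| − 1 = 2, and hence tw(G) ≤ 2.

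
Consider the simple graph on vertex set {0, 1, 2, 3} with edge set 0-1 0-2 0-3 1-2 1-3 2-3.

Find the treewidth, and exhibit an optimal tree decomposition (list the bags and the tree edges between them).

Treewidth 3.
One optimal decomposition is:
Bags: B1 = {0, 1, 2, 3}
Tree: (single bag)

A single bag containing all 4 vertices is trivially a valid decomposition of width 3. For the lower bound, the 4 vertices {0, 1, 2, 3} are pairwise adjacent, and any tree decomposition puts a clique entirely inside one bag — forcing width ≥ 3. Combining the bounds, tw(G) = 3.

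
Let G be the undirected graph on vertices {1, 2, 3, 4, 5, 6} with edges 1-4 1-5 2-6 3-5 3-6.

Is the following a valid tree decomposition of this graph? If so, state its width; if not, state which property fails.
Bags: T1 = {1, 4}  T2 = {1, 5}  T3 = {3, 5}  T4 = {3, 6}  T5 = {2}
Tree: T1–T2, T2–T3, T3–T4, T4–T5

No — edge (6,2) lies in no bag.

A tree decomposition must satisfy three properties: every vertex lies in some bag; for every edge, both endpoints lie together in some bag; and for every vertex, the bags containing it form a connected subtree. Here edge (6,2) lies in no bag, so the decomposition is invalid.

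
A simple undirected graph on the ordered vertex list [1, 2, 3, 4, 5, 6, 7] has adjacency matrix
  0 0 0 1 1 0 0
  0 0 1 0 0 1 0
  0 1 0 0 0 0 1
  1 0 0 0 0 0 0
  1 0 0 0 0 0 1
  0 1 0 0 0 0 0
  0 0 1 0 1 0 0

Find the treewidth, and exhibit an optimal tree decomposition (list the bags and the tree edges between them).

Each bag holds 2 vertices, so the decomposition has width 1, which upper-bounds the treewidth. Any graph with an edge has treewidth ≥ 1, and G has the edge 4–1. The upper and lower bounds meet at 1, so that is the treewidth.

Treewidth 1.
Bags: B1 = {1, 4}  B2 = {1, 5}  B3 = {5, 7}  B4 = {3, 7}  B5 = {2, 3}  B6 = {2, 6}
Tree: B1–B2, B2–B3, B3–B4, B4–B5, B5–B6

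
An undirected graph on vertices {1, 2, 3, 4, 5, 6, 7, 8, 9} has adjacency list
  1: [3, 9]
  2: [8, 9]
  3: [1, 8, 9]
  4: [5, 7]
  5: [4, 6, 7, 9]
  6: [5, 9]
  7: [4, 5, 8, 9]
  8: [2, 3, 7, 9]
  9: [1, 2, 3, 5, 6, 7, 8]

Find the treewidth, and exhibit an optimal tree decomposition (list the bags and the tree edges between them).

Each bag holds 3 vertices, so the decomposition has width 2, which upper-bounds the treewidth. For the lower bound, the 3 vertices {2, 8, 9} are pairwise adjacent, and any tree decomposition puts a clique entirely inside one bag — forcing width ≥ 2. Combining the bounds, tw(G) = 2.

Treewidth 2.
One such decomposition:
Bags: B1 = {2, 8, 9}  B2 = {3, 8, 9}  B3 = {7, 8, 9}  B4 = {5, 7, 9}  B5 = {1, 3, 9}  B6 = {4, 5, 7}  B7 = {5, 6, 9}
Tree: B1–B2, B2–B3, B3–B4, B2–B5, B4–B6, B4–B7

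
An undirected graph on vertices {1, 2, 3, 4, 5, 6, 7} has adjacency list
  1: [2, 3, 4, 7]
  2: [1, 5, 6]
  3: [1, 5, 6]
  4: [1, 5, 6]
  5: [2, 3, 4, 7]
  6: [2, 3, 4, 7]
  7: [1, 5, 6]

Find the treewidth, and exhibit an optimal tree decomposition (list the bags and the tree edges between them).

Treewidth 3.
One such decomposition:
Bags: B1 = {1, 5, 6, 7}  B2 = {1, 3, 5, 6}  B3 = {1, 4, 5, 6}  B4 = {1, 2, 5, 6}
Tree: B1–B2, B2–B3, B3–B4

Each bag holds 4 vertices, so the decomposition has width 3, which upper-bounds the treewidth. For the lower bound: the 4 vertex sets {1,7}, {3,6}, {5}, {4} are disjoint, each induces a connected subgraph, and every pair is joined by at least one edge of G. Contracting each set to a single vertex therefore yields K_{4} as a minor, and since treewidth is minor-monotone, tw(G) ≥ tw(K_{4}) = 3. Combining the bounds, tw(G) = 3.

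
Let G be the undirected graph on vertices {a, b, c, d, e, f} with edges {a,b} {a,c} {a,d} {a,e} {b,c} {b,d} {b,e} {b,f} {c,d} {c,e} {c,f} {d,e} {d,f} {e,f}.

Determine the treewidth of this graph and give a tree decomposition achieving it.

Every bag has size at most 5, so the width is 5 − 1 = 4 and tw(G) ≤ 4. On the other hand G contains the 5-clique {b, c, d, e, f}. A clique must lie in a single bag of any decomposition, so no decomposition can have width below 4. Combining the bounds, tw(G) = 4.

Treewidth 4.
One such decomposition:
Bags: B1 = {a, b, c, d, e}  B2 = {b, c, d, e, f}
Tree: B1–B2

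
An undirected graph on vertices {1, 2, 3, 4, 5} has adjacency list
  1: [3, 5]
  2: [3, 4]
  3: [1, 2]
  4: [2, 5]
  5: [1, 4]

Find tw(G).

2

A width-2 tree decomposition is:
Bags: B1 = {1, 3, 5}  B2 = {2, 3, 5}  B3 = {2, 4, 5}
Tree: B1–B2, B2–B3
The largest bag has 3 vertices, giving width 2; this decomposition certifies tw(G) ≤ 2. Since 5–1–3–2–4–5 is a cycle in G, G is not acyclic. Forests are exactly the graphs of treewidth ≤ 1, so tw(G) ≥ 2. Therefore the treewidth is 2.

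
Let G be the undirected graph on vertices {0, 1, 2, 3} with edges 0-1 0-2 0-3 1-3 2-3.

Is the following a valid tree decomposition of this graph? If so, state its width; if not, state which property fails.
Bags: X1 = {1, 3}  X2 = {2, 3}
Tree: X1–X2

A tree decomposition must satisfy three properties: every vertex lies in some bag; for every edge, both endpoints lie together in some bag; and for every vertex, the bags containing it form a connected subtree. Here vertex 0 appears in no bag, so the decomposition is invalid.

No — vertex 0 appears in no bag.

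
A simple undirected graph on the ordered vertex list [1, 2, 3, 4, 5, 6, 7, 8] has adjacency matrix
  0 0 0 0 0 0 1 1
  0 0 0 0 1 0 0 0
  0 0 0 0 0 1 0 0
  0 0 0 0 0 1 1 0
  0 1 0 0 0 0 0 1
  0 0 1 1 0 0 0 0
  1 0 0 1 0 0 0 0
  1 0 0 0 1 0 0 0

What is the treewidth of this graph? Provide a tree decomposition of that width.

Treewidth 1.
Bags: B1 = {3, 6}  B2 = {4, 6}  B3 = {4, 7}  B4 = {1, 7}  B5 = {1, 8}  B6 = {5, 8}  B7 = {2, 5}
Tree: B1–B2, B2–B3, B3–B4, B4–B5, B5–B6, B6–B7

The largest bag has 2 vertices, giving width 1; this decomposition certifies tw(G) ≤ 1. G has an edge, so its treewidth is at least 1. Hence tw(G) = 1 exactly.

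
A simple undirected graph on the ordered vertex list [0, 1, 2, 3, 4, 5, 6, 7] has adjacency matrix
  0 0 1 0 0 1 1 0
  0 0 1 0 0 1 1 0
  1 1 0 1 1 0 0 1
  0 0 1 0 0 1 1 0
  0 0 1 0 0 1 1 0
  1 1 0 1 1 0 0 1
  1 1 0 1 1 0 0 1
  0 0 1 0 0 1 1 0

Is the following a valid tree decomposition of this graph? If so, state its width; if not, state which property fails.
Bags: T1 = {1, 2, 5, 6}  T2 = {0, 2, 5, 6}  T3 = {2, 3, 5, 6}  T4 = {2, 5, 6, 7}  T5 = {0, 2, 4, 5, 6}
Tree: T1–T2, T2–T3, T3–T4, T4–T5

No — bags containing vertex 0 are not connected in the tree.

A tree decomposition must satisfy three properties: every vertex lies in some bag; for every edge, both endpoints lie together in some bag; and for every vertex, the bags containing it form a connected subtree. Here bags containing vertex 0 are not connected in the tree, so the decomposition is invalid.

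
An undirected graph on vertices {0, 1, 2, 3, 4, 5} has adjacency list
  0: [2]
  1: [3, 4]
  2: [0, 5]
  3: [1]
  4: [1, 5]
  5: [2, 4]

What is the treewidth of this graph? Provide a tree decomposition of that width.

The largest bag has 2 vertices, giving width 1; this decomposition certifies tw(G) ≤ 1. Any graph with an edge has treewidth ≥ 1, and G has the edge 3–1. Hence tw(G) = 1 exactly.

Treewidth 1.
Bags: B1 = {1, 3}  B2 = {1, 4}  B3 = {4, 5}  B4 = {2, 5}  B5 = {0, 2}
Tree: B1–B2, B2–B3, B3–B4, B4–B5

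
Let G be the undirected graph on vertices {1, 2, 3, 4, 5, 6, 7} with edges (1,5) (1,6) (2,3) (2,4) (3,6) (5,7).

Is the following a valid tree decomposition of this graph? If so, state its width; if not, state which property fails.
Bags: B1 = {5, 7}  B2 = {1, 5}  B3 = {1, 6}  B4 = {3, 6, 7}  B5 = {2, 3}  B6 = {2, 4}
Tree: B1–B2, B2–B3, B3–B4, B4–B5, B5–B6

No — bags containing vertex 7 are not connected in the tree.

A tree decomposition must satisfy three properties: every vertex lies in some bag; for every edge, both endpoints lie together in some bag; and for every vertex, the bags containing it form a connected subtree. Here bags containing vertex 7 are not connected in the tree, so the decomposition is invalid.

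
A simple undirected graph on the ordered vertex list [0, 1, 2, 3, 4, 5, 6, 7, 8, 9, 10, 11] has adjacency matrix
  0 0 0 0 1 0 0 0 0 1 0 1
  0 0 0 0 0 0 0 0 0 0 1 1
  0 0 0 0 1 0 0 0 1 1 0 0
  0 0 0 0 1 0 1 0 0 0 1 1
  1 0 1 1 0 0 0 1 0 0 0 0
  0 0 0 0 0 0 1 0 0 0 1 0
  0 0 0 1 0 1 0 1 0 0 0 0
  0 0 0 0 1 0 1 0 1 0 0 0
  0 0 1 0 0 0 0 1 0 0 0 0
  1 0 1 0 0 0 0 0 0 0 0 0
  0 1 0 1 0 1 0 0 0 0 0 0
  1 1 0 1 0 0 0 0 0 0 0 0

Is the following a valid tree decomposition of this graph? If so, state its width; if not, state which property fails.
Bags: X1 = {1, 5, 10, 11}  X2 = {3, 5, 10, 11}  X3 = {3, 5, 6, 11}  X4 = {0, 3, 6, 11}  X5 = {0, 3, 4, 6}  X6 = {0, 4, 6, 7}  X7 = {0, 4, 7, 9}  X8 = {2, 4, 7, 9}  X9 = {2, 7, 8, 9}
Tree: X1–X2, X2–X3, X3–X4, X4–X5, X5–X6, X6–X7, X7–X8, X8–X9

Yes; width 3.

Vertex coverage: the bags together contain {0, 1, 2, 3, 4, 5, 6, 7, 8, 9, 10, 11}, the full vertex set. Edge coverage: each edge of G has both endpoints in at least one bag. Running intersection: for every vertex, the bags containing it form a connected subtree. All three properties hold, so this is a valid tree decomposition of width max|bag| − 1 = 3, and hence tw(G) ≤ 3.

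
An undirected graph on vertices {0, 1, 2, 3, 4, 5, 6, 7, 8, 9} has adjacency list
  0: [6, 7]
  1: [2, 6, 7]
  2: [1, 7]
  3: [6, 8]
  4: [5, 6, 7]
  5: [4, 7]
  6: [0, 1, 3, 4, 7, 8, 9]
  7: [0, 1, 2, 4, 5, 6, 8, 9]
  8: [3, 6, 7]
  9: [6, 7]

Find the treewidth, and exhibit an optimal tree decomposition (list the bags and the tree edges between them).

Treewidth 2.
One optimal decomposition is:
Bags: B1 = {4, 6, 7}  B2 = {1, 6, 7}  B3 = {0, 6, 7}  B4 = {6, 7, 9}  B5 = {6, 7, 8}  B6 = {3, 6, 8}  B7 = {1, 2, 7}  B8 = {4, 5, 7}
Tree: B1–B2, B2–B3, B1–B4, B4–B5, B5–B6, B2–B7, B1–B8

Each bag holds 3 vertices, so the decomposition has width 2, which upper-bounds the treewidth. For the lower bound, the 3 vertices {3, 6, 8} are pairwise adjacent, and any tree decomposition puts a clique entirely inside one bag — forcing width ≥ 2. Hence tw(G) = 2 exactly.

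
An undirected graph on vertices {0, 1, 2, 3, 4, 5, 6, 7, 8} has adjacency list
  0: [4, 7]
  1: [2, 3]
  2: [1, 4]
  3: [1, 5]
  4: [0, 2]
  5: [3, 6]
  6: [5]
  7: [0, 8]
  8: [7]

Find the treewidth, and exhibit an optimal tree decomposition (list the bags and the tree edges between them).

Each bag holds 2 vertices, so the decomposition has width 1, which upper-bounds the treewidth. G has an edge, so its treewidth is at least 1. Therefore the treewidth is 1.

Treewidth 1.
One such decomposition:
Bags: B1 = {7, 8}  B2 = {0, 7}  B3 = {0, 4}  B4 = {2, 4}  B5 = {1, 2}  B6 = {1, 3}  B7 = {3, 5}  B8 = {5, 6}
Tree: B1–B2, B2–B3, B3–B4, B4–B5, B5–B6, B6–B7, B7–B8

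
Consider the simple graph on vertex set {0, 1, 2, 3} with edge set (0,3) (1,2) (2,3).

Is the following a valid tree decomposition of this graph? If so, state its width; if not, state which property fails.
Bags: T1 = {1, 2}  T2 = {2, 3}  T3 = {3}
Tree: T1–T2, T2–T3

No — vertex 0 appears in no bag.

A tree decomposition must satisfy three properties: every vertex lies in some bag; for every edge, both endpoints lie together in some bag; and for every vertex, the bags containing it form a connected subtree. Here vertex 0 appears in no bag, so the decomposition is invalid.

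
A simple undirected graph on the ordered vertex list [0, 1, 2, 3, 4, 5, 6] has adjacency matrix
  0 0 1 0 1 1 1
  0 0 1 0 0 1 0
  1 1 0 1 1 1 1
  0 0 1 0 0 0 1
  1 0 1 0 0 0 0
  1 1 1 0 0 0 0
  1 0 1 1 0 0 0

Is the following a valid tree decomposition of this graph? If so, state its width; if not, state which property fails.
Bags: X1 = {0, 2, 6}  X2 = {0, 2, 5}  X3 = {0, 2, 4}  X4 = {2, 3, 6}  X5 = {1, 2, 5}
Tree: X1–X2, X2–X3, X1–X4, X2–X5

Every vertex of G appears in some bag (union = {0, 1, 2, 3, 4, 5, 6}); every edge is covered by a bag; and for each vertex v the set of bags containing v is connected in the bag tree. The decomposition is therefore valid. The largest bag has 3 vertices, so the width is 2.

Yes; width 2.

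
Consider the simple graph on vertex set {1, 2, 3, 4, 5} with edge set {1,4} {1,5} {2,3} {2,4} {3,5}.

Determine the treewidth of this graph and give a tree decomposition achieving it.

Treewidth 2.
One such decomposition:
Bags: B1 = {2, 3, 4}  B2 = {1, 3, 4}  B3 = {1, 3, 5}
Tree: B1–B2, B2–B3

Each bag holds 3 vertices, so the decomposition has width 2, which upper-bounds the treewidth. The edges 3–2–4–1–5–3 form a cycle, so G is not a tree and its treewidth is at least 2. Hence tw(G) = 2 exactly.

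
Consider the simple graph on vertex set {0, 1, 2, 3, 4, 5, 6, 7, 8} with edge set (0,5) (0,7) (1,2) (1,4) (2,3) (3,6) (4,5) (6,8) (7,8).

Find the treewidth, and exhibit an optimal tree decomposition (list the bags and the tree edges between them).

Every bag has size at most 3, so the width is 3 − 1 = 2 and tw(G) ≤ 2. Since 1–2–3–6–8–7–0–5–4–1 is a cycle in G, G is not acyclic. Forests are exactly the graphs of treewidth ≤ 1, so tw(G) ≥ 2. Therefore the treewidth is 2.

Treewidth 2.
One such decomposition:
Bags: B1 = {1, 2, 3}  B2 = {1, 3, 6}  B3 = {1, 6, 8}  B4 = {1, 7, 8}  B5 = {0, 1, 7}  B6 = {0, 1, 5}  B7 = {1, 4, 5}
Tree: B1–B2, B2–B3, B3–B4, B4–B5, B5–B6, B6–B7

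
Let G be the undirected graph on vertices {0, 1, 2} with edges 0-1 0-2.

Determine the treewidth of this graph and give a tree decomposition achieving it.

Every bag has size at most 2, so the width is 2 − 1 = 1 and tw(G) ≤ 1. G has an edge, so its treewidth is at least 1. The upper and lower bounds meet at 1, so that is the treewidth.

Treewidth 1.
Bags: B1 = {0, 1}  B2 = {0, 2}
Tree: B1–B2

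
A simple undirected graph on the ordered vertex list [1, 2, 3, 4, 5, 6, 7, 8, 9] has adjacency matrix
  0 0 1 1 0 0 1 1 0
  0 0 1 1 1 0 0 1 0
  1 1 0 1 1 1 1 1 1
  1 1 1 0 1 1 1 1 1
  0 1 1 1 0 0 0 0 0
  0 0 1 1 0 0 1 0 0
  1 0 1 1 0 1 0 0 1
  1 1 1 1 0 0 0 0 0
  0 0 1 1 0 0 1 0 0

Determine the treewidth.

A width-3 tree decomposition is:
Bags: B1 = {1, 3, 4, 8}  B2 = {1, 3, 4, 7}  B3 = {3, 4, 7, 9}  B4 = {3, 4, 6, 7}  B5 = {2, 3, 4, 8}  B6 = {2, 3, 4, 5}
Tree: B1–B2, B2–B3, B3–B4, B1–B5, B5–B6
Every bag has size at most 4, so the width is 4 − 1 = 3 and tw(G) ≤ 3. Conversely, {1, 3, 4, 8} is a clique of size 4, and the vertices of any clique must share a bag in every tree decomposition; so some bag has ≥ 4 vertices and tw(G) ≥ 3. Combining the bounds, tw(G) = 3.

3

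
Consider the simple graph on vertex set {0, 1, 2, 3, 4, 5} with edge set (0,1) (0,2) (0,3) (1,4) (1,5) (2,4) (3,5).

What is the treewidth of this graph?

A width-2 tree decomposition is:
Bags: B1 = {0, 3, 5}  B2 = {0, 1, 5}  B3 = {0, 1, 2}  B4 = {1, 2, 4}
Tree: B1–B2, B2–B3, B3–B4
Each bag holds 3 vertices, so the decomposition has width 2, which upper-bounds the treewidth. For the lower bound, G contains the cycle 3–5–1–0–3, so G is not a forest; only forests have treewidth ≤ 1, hence tw(G) ≥ 2. Therefore the treewidth is 2.

2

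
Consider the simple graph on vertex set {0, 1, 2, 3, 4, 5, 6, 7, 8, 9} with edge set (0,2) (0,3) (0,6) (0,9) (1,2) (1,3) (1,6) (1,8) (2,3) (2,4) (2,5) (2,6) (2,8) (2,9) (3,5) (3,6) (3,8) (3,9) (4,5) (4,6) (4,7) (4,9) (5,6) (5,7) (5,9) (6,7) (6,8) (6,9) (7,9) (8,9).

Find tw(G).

4

A width-4 tree decomposition is:
Bags: B1 = {2, 3, 5, 6, 9}  B2 = {2, 3, 6, 8, 9}  B3 = {2, 4, 5, 6, 9}  B4 = {0, 2, 3, 6, 9}  B5 = {1, 2, 3, 6, 8}  B6 = {4, 5, 6, 7, 9}
Tree: B1–B2, B1–B3, B2–B4, B2–B5, B3–B6
Every bag has size at most 5, so the width is 5 − 1 = 4 and tw(G) ≤ 4. Conversely, {1, 2, 3, 6, 8} is a clique of size 5, and the vertices of any clique must share a bag in every tree decomposition; so some bag has ≥ 5 vertices and tw(G) ≥ 4. The upper and lower bounds meet at 4, so that is the treewidth.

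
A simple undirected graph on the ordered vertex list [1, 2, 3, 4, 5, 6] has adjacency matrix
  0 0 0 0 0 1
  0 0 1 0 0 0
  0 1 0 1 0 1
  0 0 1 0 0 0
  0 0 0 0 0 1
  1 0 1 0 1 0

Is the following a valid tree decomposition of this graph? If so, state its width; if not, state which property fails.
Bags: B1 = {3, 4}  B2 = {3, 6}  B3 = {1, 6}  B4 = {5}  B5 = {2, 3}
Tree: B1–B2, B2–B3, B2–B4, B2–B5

No — edge (6,5) lies in no bag.

A tree decomposition must satisfy three properties: every vertex lies in some bag; for every edge, both endpoints lie together in some bag; and for every vertex, the bags containing it form a connected subtree. Here edge (6,5) lies in no bag, so the decomposition is invalid.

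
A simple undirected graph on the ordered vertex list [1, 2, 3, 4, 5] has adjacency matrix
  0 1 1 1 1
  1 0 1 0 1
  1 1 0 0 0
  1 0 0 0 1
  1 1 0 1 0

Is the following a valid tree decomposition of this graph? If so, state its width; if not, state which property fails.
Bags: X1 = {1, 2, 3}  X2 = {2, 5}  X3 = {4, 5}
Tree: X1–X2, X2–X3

A tree decomposition must satisfy three properties: every vertex lies in some bag; for every edge, both endpoints lie together in some bag; and for every vertex, the bags containing it form a connected subtree. Here edge (1,5) lies in no bag, so the decomposition is invalid.

No — edge (1,5) lies in no bag.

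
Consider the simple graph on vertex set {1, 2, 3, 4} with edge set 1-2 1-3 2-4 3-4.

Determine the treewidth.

2

A width-2 tree decomposition is:
Bags: B1 = {1, 2, 3}  B2 = {2, 3, 4}
Tree: B1–B2
Each bag holds 3 vertices, so the decomposition has width 2, which upper-bounds the treewidth. Since 3–1–2–4–3 is a cycle in G, G is not acyclic. Forests are exactly the graphs of treewidth ≤ 1, so tw(G) ≥ 2. Therefore the treewidth is 2.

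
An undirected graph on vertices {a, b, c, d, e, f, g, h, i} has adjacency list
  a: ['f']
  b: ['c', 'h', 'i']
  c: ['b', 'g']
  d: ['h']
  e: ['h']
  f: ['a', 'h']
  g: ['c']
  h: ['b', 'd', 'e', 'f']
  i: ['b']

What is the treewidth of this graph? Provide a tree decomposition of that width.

Each bag holds 2 vertices, so the decomposition has width 1, which upper-bounds the treewidth. G has an edge, so its treewidth is at least 1. Hence tw(G) = 1 exactly.

Treewidth 1.
One optimal decomposition is:
Bags: B1 = {d, h}  B2 = {b, h}  B3 = {e, h}  B4 = {b, c}  B5 = {c, g}  B6 = {f, h}  B7 = {b, i}  B8 = {a, f}
Tree: B1–B2, B2–B3, B2–B4, B4–B5, B2–B6, B2–B7, B6–B8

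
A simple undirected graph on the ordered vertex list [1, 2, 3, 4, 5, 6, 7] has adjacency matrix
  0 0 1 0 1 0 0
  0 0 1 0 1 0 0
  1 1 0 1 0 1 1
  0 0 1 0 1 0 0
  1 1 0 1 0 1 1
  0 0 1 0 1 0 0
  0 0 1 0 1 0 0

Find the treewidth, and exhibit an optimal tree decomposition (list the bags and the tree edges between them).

Treewidth 2.
Bags: B1 = {3, 5, 6}  B2 = {2, 3, 5}  B3 = {3, 4, 5}  B4 = {1, 3, 5}  B5 = {3, 5, 7}
Tree: B1–B2, B2–B3, B3–B4, B4–B5

The largest bag has 3 vertices, giving width 2; this decomposition certifies tw(G) ≤ 2. Since 5–6–3–2–5 is a cycle in G, G is not acyclic. Forests are exactly the graphs of treewidth ≤ 1, so tw(G) ≥ 2. Therefore the treewidth is 2.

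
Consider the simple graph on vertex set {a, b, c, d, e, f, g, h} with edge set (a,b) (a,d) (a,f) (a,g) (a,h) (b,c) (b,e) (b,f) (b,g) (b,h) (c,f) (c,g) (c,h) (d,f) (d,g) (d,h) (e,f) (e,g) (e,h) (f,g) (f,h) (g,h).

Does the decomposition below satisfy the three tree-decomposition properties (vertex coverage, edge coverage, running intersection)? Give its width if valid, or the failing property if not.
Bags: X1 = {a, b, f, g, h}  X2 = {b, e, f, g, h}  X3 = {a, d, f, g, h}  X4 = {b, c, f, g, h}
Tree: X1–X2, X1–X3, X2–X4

Vertex coverage: the bags together contain {a, b, c, d, e, f, g, h}, the full vertex set. Edge coverage: each edge of G has both endpoints in at least one bag. Running intersection: for every vertex, the bags containing it form a connected subtree. All three properties hold, so this is a valid tree decomposition of width max|bag| − 1 = 4, and hence tw(G) ≤ 4.

Yes; width 4.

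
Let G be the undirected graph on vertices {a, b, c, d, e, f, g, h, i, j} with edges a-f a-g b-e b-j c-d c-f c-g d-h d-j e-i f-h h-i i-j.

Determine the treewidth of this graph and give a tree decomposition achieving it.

Every bag has size at most 3, so the width is 3 − 1 = 2 and tw(G) ≤ 2. For the lower bound, G contains the cycle g–a–f–c–g, so G is not a forest; only forests have treewidth ≤ 1, hence tw(G) ≥ 2. The upper and lower bounds meet at 2, so that is the treewidth.

Treewidth 2.
Bags: B1 = {a, c, g}  B2 = {a, c, f}  B3 = {c, d, f}  B4 = {d, f, h}  B5 = {d, h, j}  B6 = {h, i, j}  B7 = {b, i, j}  B8 = {b, e, i}
Tree: B1–B2, B2–B3, B3–B4, B4–B5, B5–B6, B6–B7, B7–B8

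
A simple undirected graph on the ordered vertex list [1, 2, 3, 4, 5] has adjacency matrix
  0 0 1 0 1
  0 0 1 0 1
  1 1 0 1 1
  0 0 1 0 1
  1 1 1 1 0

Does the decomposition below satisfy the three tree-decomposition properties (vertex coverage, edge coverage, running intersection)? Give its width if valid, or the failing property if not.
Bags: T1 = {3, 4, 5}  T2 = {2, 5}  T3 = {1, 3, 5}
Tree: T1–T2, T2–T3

No — edge (3,2) lies in no bag.

A tree decomposition must satisfy three properties: every vertex lies in some bag; for every edge, both endpoints lie together in some bag; and for every vertex, the bags containing it form a connected subtree. Here edge (3,2) lies in no bag, so the decomposition is invalid.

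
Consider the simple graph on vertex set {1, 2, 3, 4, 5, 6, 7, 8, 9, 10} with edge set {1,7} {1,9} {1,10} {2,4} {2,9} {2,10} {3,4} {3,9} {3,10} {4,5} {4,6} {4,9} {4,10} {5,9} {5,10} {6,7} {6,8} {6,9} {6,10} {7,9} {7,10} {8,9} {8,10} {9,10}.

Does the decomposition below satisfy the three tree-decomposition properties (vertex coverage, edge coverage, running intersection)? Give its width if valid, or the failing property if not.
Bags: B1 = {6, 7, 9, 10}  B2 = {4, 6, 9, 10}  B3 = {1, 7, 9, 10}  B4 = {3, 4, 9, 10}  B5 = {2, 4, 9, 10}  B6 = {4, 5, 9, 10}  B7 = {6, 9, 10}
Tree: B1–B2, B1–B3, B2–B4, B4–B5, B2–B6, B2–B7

A tree decomposition must satisfy three properties: every vertex lies in some bag; for every edge, both endpoints lie together in some bag; and for every vertex, the bags containing it form a connected subtree. Here vertex 8 appears in no bag, so the decomposition is invalid.

No — vertex 8 appears in no bag.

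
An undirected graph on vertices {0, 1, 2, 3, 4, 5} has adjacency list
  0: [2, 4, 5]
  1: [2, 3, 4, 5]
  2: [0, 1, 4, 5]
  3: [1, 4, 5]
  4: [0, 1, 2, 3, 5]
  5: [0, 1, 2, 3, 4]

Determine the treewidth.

A width-3 tree decomposition is:
Bags: B1 = {1, 2, 4, 5}  B2 = {0, 2, 4, 5}  B3 = {1, 3, 4, 5}
Tree: B1–B2, B1–B3
Each bag holds 4 vertices, so the decomposition has width 3, which upper-bounds the treewidth. On the other hand G contains the 4-clique {0, 2, 4, 5}. A clique must lie in a single bag of any decomposition, so no decomposition can have width below 3. Therefore the treewidth is 3.

3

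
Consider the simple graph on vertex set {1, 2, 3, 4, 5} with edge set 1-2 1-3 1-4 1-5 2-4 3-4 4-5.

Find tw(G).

2

A width-2 tree decomposition is:
Bags: B1 = {1, 2, 4}  B2 = {1, 4, 5}  B3 = {1, 3, 4}
Tree: B1–B2, B2–B3
The largest bag has 3 vertices, giving width 2; this decomposition certifies tw(G) ≤ 2. For the lower bound, the 3 vertices {1, 2, 4} are pairwise adjacent, and any tree decomposition puts a clique entirely inside one bag — forcing width ≥ 2. Hence tw(G) = 2 exactly.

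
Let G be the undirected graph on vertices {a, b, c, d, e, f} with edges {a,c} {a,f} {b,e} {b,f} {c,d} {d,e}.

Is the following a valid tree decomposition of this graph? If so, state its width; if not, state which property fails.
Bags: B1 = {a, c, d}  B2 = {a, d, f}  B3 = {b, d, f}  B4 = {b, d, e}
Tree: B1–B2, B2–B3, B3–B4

Every vertex of G appears in some bag (union = {a, b, c, d, e, f}); every edge is covered by a bag; and for each vertex v the set of bags containing v is connected in the bag tree. The decomposition is therefore valid. The largest bag has 3 vertices, so the width is 2.

Yes; width 2.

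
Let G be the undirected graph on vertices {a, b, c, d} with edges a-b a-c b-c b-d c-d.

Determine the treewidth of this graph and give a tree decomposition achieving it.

Every bag has size at most 3, so the width is 3 − 1 = 2 and tw(G) ≤ 2. Conversely, {b, c, d} is a clique of size 3, and the vertices of any clique must share a bag in every tree decomposition; so some bag has ≥ 3 vertices and tw(G) ≥ 2. Hence tw(G) = 2 exactly.

Treewidth 2.
Bags: B1 = {b, c, d}  B2 = {a, b, c}
Tree: B1–B2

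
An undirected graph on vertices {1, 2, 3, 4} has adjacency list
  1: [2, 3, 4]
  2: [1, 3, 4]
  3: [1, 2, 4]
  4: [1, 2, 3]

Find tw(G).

3

A width-3 tree decomposition is:
Bags: B1 = {1, 2, 3, 4}
Tree: (single bag)
With just one bag of size 4, the width is 4 − 1 = 3, so tw(G) ≤ 3. On the other hand G contains the 4-clique {1, 2, 3, 4}. A clique must lie in a single bag of any decomposition, so no decomposition can have width below 3. Hence tw(G) = 3 exactly.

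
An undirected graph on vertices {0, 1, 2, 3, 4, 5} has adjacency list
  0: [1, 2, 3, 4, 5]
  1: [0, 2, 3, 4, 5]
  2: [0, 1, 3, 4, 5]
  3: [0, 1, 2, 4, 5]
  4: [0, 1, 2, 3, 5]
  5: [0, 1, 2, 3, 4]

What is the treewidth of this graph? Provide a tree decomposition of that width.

Treewidth 5.
One such decomposition:
Bags: B1 = {0, 1, 2, 3, 4, 5}
Tree: (single bag)

With just one bag of size 6, the width is 6 − 1 = 5, so tw(G) ≤ 5. For the lower bound, the 6 vertices {0, 1, 2, 3, 4, 5} are pairwise adjacent, and any tree decomposition puts a clique entirely inside one bag — forcing width ≥ 5. Combining the bounds, tw(G) = 5.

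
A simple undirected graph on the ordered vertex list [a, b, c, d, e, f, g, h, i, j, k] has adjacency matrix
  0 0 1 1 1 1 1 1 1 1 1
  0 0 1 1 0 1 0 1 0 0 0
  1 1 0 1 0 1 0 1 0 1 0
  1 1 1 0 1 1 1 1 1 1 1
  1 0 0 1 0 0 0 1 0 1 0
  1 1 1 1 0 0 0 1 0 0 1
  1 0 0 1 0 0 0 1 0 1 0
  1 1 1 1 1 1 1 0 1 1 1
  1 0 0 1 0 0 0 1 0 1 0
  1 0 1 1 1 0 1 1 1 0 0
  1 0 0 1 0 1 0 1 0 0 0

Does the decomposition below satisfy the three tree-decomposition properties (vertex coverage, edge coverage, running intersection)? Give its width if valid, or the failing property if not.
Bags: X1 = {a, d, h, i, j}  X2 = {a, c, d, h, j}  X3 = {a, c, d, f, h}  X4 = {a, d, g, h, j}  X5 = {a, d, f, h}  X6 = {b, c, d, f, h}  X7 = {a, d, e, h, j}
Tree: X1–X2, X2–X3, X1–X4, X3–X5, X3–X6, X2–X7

No — vertex k appears in no bag.

A tree decomposition must satisfy three properties: every vertex lies in some bag; for every edge, both endpoints lie together in some bag; and for every vertex, the bags containing it form a connected subtree. Here vertex k appears in no bag, so the decomposition is invalid.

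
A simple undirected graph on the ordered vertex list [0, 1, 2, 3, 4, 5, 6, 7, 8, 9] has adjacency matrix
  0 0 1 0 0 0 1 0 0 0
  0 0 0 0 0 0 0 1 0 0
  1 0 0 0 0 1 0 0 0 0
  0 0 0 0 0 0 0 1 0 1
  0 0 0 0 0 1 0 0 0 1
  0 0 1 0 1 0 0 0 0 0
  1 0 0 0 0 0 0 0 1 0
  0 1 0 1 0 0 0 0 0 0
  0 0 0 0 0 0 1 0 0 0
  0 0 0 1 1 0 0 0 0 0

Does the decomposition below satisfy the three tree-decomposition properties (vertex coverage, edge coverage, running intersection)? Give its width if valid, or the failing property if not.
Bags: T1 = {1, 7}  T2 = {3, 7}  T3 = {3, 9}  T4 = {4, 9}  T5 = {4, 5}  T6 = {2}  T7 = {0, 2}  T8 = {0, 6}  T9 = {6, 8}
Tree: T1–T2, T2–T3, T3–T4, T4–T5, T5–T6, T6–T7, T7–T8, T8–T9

No — edge (5,2) lies in no bag.

A tree decomposition must satisfy three properties: every vertex lies in some bag; for every edge, both endpoints lie together in some bag; and for every vertex, the bags containing it form a connected subtree. Here edge (5,2) lies in no bag, so the decomposition is invalid.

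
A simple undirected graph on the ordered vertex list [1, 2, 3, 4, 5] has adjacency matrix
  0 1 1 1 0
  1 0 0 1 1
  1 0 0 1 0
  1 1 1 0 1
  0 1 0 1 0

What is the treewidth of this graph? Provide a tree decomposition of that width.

Every bag has size at most 3, so the width is 3 − 1 = 2 and tw(G) ≤ 2. On the other hand G contains the 3-clique {1, 2, 4}. A clique must lie in a single bag of any decomposition, so no decomposition can have width below 2. The upper and lower bounds meet at 2, so that is the treewidth.

Treewidth 2.
One such decomposition:
Bags: B1 = {2, 4, 5}  B2 = {1, 2, 4}  B3 = {1, 3, 4}
Tree: B1–B2, B2–B3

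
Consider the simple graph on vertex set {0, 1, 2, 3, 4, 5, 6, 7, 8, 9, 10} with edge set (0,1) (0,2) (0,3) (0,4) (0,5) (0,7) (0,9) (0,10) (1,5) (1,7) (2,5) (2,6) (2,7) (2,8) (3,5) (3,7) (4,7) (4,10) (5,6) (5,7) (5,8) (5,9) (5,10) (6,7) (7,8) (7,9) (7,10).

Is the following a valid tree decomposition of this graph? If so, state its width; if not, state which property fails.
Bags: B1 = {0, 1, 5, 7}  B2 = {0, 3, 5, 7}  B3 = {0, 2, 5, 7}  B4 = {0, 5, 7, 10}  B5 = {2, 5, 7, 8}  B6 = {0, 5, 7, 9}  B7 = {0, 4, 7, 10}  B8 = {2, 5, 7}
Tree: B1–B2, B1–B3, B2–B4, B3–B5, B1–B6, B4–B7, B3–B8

A tree decomposition must satisfy three properties: every vertex lies in some bag; for every edge, both endpoints lie together in some bag; and for every vertex, the bags containing it form a connected subtree. Here vertex 6 appears in no bag, so the decomposition is invalid.

No — vertex 6 appears in no bag.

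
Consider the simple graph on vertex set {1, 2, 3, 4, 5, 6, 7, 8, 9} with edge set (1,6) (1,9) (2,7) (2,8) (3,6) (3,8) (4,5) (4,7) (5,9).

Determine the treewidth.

2

A width-2 tree decomposition is:
Bags: B1 = {4, 5, 9}  B2 = {1, 4, 9}  B3 = {1, 4, 6}  B4 = {3, 4, 6}  B5 = {3, 4, 8}  B6 = {2, 4, 8}  B7 = {2, 4, 7}
Tree: B1–B2, B2–B3, B3–B4, B4–B5, B5–B6, B6–B7
Every bag has size at most 3, so the width is 3 − 1 = 2 and tw(G) ≤ 2. Since 4–5–9–1–6–3–8–2–7–4 is a cycle in G, G is not acyclic. Forests are exactly the graphs of treewidth ≤ 1, so tw(G) ≥ 2. Therefore the treewidth is 2.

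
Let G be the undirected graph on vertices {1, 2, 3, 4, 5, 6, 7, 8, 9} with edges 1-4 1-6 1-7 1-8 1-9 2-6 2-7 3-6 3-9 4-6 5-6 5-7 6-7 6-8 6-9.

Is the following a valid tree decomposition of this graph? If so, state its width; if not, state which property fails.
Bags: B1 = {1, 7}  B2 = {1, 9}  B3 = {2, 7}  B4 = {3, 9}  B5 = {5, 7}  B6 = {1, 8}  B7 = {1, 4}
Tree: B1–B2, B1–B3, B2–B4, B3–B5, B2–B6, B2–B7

No — vertex 6 appears in no bag.

A tree decomposition must satisfy three properties: every vertex lies in some bag; for every edge, both endpoints lie together in some bag; and for every vertex, the bags containing it form a connected subtree. Here vertex 6 appears in no bag, so the decomposition is invalid.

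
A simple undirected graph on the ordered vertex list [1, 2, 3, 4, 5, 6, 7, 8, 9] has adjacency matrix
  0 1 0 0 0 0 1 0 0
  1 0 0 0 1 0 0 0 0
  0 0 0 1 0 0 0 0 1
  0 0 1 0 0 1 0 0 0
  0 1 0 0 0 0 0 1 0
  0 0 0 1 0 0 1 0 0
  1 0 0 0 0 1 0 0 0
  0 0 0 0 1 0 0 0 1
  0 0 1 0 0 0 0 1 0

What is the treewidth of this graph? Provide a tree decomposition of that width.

Each bag holds 3 vertices, so the decomposition has width 2, which upper-bounds the treewidth. For the lower bound, G contains the cycle 1–2–5–8–9–3–4–6–7–1, so G is not a forest; only forests have treewidth ≤ 1, hence tw(G) ≥ 2. Hence tw(G) = 2 exactly.

Treewidth 2.
Bags: B1 = {1, 2, 5}  B2 = {1, 5, 8}  B3 = {1, 8, 9}  B4 = {1, 3, 9}  B5 = {1, 3, 4}  B6 = {1, 4, 6}  B7 = {1, 6, 7}
Tree: B1–B2, B2–B3, B3–B4, B4–B5, B5–B6, B6–B7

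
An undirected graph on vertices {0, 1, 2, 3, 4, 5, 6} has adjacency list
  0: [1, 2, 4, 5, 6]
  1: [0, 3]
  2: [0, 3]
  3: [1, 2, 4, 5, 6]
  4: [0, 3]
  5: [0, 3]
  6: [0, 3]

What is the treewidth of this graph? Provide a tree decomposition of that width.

Treewidth 2.
One optimal decomposition is:
Bags: B1 = {0, 1, 3}  B2 = {0, 3, 6}  B3 = {0, 3, 5}  B4 = {0, 3, 4}  B5 = {0, 2, 3}
Tree: B1–B2, B2–B3, B3–B4, B4–B5

Each bag holds 3 vertices, so the decomposition has width 2, which upper-bounds the treewidth. Since 3–1–0–6–3 is a cycle in G, G is not acyclic. Forests are exactly the graphs of treewidth ≤ 1, so tw(G) ≥ 2. Combining the bounds, tw(G) = 2.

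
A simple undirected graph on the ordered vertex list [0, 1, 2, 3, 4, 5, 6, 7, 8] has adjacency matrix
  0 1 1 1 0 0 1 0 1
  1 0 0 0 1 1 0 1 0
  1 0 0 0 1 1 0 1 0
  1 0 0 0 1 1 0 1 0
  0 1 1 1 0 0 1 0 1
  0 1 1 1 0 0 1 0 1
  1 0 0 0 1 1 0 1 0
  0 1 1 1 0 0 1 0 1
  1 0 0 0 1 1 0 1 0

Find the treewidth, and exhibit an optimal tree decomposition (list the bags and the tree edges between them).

Treewidth 4.
One such decomposition:
Bags: B1 = {0, 3, 4, 5, 7}  B2 = {0, 2, 4, 5, 7}  B3 = {0, 1, 4, 5, 7}  B4 = {0, 4, 5, 7, 8}  B5 = {0, 4, 5, 6, 7}
Tree: B1–B2, B2–B3, B3–B4, B4–B5

Every bag has size at most 5, so the width is 5 − 1 = 4 and tw(G) ≤ 4. For the lower bound: the 5 vertex sets {0,3}, {2,7}, {1,5}, {4}, {8} are disjoint, each induces a connected subgraph, and every pair is joined by at least one edge of G. Contracting each set to a single vertex therefore yields K_{5} as a minor, and since treewidth is minor-monotone, tw(G) ≥ tw(K_{5}) = 4. Therefore the treewidth is 4.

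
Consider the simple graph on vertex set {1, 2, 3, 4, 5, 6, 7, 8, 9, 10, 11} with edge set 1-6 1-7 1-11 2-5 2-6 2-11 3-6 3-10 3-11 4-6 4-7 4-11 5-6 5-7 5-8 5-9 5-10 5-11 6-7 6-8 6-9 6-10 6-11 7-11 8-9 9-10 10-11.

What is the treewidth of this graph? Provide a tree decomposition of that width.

Every bag has size at most 4, so the width is 4 − 1 = 3 and tw(G) ≤ 3. Conversely, {5, 6, 8, 9} is a clique of size 4, and the vertices of any clique must share a bag in every tree decomposition; so some bag has ≥ 4 vertices and tw(G) ≥ 3. The upper and lower bounds meet at 3, so that is the treewidth.

Treewidth 3.
One such decomposition:
Bags: B1 = {2, 5, 6, 11}  B2 = {5, 6, 7, 11}  B3 = {5, 6, 10, 11}  B4 = {1, 6, 7, 11}  B5 = {5, 6, 9, 10}  B6 = {5, 6, 8, 9}  B7 = {3, 6, 10, 11}  B8 = {4, 6, 7, 11}
Tree: B1–B2, B1–B3, B2–B4, B3–B5, B5–B6, B3–B7, B2–B8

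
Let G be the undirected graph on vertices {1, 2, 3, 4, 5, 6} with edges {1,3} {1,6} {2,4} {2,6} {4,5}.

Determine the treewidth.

A width-1 tree decomposition is:
Bags: B1 = {4, 5}  B2 = {2, 4}  B3 = {2, 6}  B4 = {1, 6}  B5 = {1, 3}
Tree: B1–B2, B2–B3, B3–B4, B4–B5
The largest bag has 2 vertices, giving width 1; this decomposition certifies tw(G) ≤ 1. Any graph with an edge has treewidth ≥ 1, and G has the edge 5–4. Combining the bounds, tw(G) = 1.

1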